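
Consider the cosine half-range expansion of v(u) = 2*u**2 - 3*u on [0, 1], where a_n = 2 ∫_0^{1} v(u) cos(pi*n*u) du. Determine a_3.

4/(9*pi**2)

a_3 = 2 ∫_0^{1} (2*u**2 - 3*u) cos(3*pi*u) du.
Integrating by parts twice (tabular method), an antiderivative of (2*u**2 - 3*u) cos(3*pi*u) is 2*u**2*sin(3*pi*u)/(3*pi) - u*sin(3*pi*u)/pi + 4*u*cos(3*pi*u)/(9*pi**2) - 4*sin(3*pi*u)/(27*pi**3) - cos(3*pi*u)/(3*pi**2); evaluating from 0 to 1: ∫_{0}^{1} (2*u**2 - 3*u) cos(3*pi*u) du = (-1/(9*pi**2)) - (-1/(3*pi**2)) = 2/(9*pi**2).
Hence a_3 = 2·(2/(9*pi**2)) = 4/(9*pi**2).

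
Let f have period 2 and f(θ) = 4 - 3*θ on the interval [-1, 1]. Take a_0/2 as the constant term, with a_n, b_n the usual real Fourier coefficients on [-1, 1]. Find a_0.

a_0 = ∫_{-1}^{1} f(θ) dθ = 8.

8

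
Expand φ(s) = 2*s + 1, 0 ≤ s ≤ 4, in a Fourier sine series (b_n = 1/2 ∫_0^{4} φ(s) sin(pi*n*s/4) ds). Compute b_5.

4/pi

b_5 = 1/2 ∫_0^{4} (2*s + 1) sin(5*pi*s/4) ds.
Integrating by parts (boundary term plus one more integral), an antiderivative of (2*s + 1) sin(5*pi*s/4) is -8*s*cos(5*pi*s/4)/(5*pi) + 32*sin(5*pi*s/4)/(25*pi**2) - 4*cos(5*pi*s/4)/(5*pi); evaluating from 0 to 4: ∫_{0}^{4} (2*s + 1) sin(5*pi*s/4) ds = (36/(5*pi)) - (-4/(5*pi)) = 8/pi.
Hence b_5 = (1/2)·(8/pi) = 4/pi.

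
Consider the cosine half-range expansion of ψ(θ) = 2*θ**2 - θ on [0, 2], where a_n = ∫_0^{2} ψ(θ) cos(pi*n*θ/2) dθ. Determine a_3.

a_3 = ∫_0^{2} (2*θ**2 - θ) cos(3*pi*θ/2) dθ.
Integrating by parts twice (tabular method), an antiderivative of (2*θ**2 - θ) cos(3*pi*θ/2) is 4*θ**2*sin(3*pi*θ/2)/(3*pi) - 2*θ*sin(3*pi*θ/2)/(3*pi) + 16*θ*cos(3*pi*θ/2)/(9*pi**2) - 32*sin(3*pi*θ/2)/(27*pi**3) - 4*cos(3*pi*θ/2)/(9*pi**2); evaluating from 0 to 2: ∫_{0}^{2} (2*θ**2 - θ) cos(3*pi*θ/2) dθ = (-28/(9*pi**2)) - (-4/(9*pi**2)) = -8/(3*pi**2).
Hence a_3 = -8/(3*pi**2).

-8/(3*pi**2)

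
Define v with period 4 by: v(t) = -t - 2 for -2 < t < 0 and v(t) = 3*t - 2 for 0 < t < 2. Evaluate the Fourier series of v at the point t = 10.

2

t = 10 differs from t = 2 by 2 full period(s), and the series is 4-periodic.
At t = 2 the one-sided limits are v(2^-) = 4 and v(2^+) = 0.
By Dirichlet's theorem the series converges to their average, [(4) + (0)]/2 = 2.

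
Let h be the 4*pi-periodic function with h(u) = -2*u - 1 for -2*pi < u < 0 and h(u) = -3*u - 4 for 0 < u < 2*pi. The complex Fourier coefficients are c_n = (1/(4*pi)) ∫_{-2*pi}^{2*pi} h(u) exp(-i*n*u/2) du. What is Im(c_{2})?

Since h is real-valued, Im(c_{2}) = -(1/(4*pi)) ∫_{-2*pi}^{2*pi} h(u) sin(u) du = -b_{2}/2.
Split the integral at the breakpoints.
Integrating by parts (boundary term plus one more integral), an antiderivative of (-2*u - 1) sin(u) is 2*u*cos(u) - 2*sin(u) + cos(u); evaluating from -2*pi to 0: ∫_{-2*pi}^{0} (-2*u - 1) sin(u) du = (1) - (1 - 4*pi) = 4*pi.
Integrating by parts (boundary term plus one more integral), an antiderivative of (-3*u - 4) sin(u) is 3*u*cos(u) - 3*sin(u) + 4*cos(u); evaluating from 0 to 2*pi: ∫_{0}^{2*pi} (-3*u - 4) sin(u) du = (4 + 6*pi) - (4) = 6*pi.
So ∫_{-2*pi}^{2*pi} h(u) sin(u) du = 10*pi.
Hence Im(c_{2}) = (-1/(4*pi))·(10*pi) = -5/2.

-5/2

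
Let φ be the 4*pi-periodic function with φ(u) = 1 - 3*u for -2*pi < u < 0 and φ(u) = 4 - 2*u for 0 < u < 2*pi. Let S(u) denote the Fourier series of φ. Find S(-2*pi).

5/2 + pi

At u = -2*pi the one-sided limits are φ(-2*pi^-) = 4 - 4*pi and φ(-2*pi^+) = 1 + 6*pi.
By Dirichlet's theorem the series converges to their average, [(4 - 4*pi) + (1 + 6*pi)]/2 = 5/2 + pi.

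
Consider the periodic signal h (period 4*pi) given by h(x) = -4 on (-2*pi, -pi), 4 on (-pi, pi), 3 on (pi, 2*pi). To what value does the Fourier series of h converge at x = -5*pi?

0

x = -5*pi differs from x = -pi by -1 full period(s), and the series is 4*pi-periodic.
At x = -pi the one-sided limits are h(-pi^-) = -4 and h(-pi^+) = 4.
By Dirichlet's theorem the series converges to their average, [(-4) + (4)]/2 = 0.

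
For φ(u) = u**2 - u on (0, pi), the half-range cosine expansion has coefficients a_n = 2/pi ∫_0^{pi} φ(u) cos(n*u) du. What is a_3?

a_3 = 2/pi ∫_0^{pi} (u**2 - u) cos(3*u) du.
Integrating by parts twice (tabular method), an antiderivative of (u**2 - u) cos(3*u) is u**2*sin(3*u)/3 - u*sin(3*u)/3 + 2*u*cos(3*u)/9 - 2*sin(3*u)/27 - cos(3*u)/9; evaluating from 0 to pi: ∫_{0}^{pi} (u**2 - u) cos(3*u) du = (1/9 - 2*pi/9) - (-1/9) = 2/9 - 2*pi/9.
Hence a_3 = (2/pi)·(2/9 - 2*pi/9) = 4*(1 - pi)/(9*pi).

4*(1 - pi)/(9*pi)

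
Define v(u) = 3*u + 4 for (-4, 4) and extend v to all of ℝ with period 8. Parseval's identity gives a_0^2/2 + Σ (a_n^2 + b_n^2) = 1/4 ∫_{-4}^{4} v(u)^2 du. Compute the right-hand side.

128

1/4 ∫_{-4}^{4} v(u)^2 du = 1/4 · (512) = 128.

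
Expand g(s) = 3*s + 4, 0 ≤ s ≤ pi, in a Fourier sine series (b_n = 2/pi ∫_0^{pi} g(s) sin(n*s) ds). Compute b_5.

b_5 = 2/pi ∫_0^{pi} (3*s + 4) sin(5*s) ds.
Integrating by parts (boundary term plus one more integral), an antiderivative of (3*s + 4) sin(5*s) is -3*s*cos(5*s)/5 + 3*sin(5*s)/25 - 4*cos(5*s)/5; evaluating from 0 to pi: ∫_{0}^{pi} (3*s + 4) sin(5*s) ds = (4/5 + 3*pi/5) - (-4/5) = 8/5 + 3*pi/5.
Hence b_5 = (2/pi)·(8/5 + 3*pi/5) = 2*(8 + 3*pi)/(5*pi).

2*(8 + 3*pi)/(5*pi)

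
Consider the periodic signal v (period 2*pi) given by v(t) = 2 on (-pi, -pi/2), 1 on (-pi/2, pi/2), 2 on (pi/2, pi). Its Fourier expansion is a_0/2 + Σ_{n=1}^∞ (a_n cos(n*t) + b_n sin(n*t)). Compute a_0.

3

a_0 = 1/pi ∫_{-pi}^{pi} v(t) dt = 1/pi · (3*pi) = 3.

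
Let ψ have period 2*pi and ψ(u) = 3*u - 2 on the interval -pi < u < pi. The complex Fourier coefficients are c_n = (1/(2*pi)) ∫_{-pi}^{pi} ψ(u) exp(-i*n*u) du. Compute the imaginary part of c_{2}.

3/2

Since ψ is real-valued, Im(c_{2}) = -(1/(2*pi)) ∫_{-pi}^{pi} ψ(u) sin(2*u) du = -b_{2}/2.
Integrating by parts (boundary term plus one more integral), an antiderivative of (3*u - 2) sin(2*u) is -3*u*cos(2*u)/2 + 3*sin(2*u)/4 + cos(2*u); evaluating from -pi to pi: ∫_{-pi}^{pi} (3*u - 2) sin(2*u) du = (1 - 3*pi/2) - (1 + 3*pi/2) = -3*pi.
Hence Im(c_{2}) = (-1/(2*pi))·(-3*pi) = 3/2.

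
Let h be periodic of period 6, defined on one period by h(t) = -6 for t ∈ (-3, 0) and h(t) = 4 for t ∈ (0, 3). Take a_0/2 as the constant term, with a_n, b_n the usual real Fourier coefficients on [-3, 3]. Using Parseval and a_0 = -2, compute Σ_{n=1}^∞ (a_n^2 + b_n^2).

50

Parseval: a_0^2/2 + Σ_{n≥1} (a_n^2+b_n^2) = 1/3 ∫_{-3}^{3} h(t)^2 dt = 52.
Subtract a_0^2/2 = 2: Σ (a_n^2+b_n^2) = 50.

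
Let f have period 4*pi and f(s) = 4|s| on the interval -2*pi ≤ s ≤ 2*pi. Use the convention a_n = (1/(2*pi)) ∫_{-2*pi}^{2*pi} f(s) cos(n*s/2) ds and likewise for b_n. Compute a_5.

-32/(25*pi)

a_5 = (1/(2*pi)) ∫_{-2*pi}^{2*pi} f(s) cos(5*s/2) ds.
f is even and cos(5*s/2) is even, so the integrand is even and a_5 = 1/pi ∫_0^{2*pi} f(s) cos(5*s/2) ds.
Integrating by parts (boundary term plus one more integral), an antiderivative of (4*s) cos(5*s/2) is 8*s*sin(5*s/2)/5 + 16*cos(5*s/2)/25; evaluating from 0 to 2*pi: ∫_{0}^{2*pi} (4*s) cos(5*s/2) ds = (-16/25) - (16/25) = -32/25.
Hence a_5 = (1/pi)·(-32/25) = -32/(25*pi).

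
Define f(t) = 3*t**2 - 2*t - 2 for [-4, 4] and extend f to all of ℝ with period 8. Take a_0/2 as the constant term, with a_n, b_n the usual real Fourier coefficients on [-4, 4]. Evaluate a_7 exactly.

-192/(49*pi**2)

a_7 = 1/4 ∫_{-4}^{4} f(t) cos(7*pi*t/4) dt.
Integrating by parts twice (tabular method), an antiderivative of (3*t**2 - 2*t - 2) cos(7*pi*t/4) is 12*t**2*sin(7*pi*t/4)/(7*pi) - 8*t*sin(7*pi*t/4)/(7*pi) + 96*t*cos(7*pi*t/4)/(49*pi**2) - 8*sin(7*pi*t/4)/(7*pi) - 384*sin(7*pi*t/4)/(343*pi**3) - 32*cos(7*pi*t/4)/(49*pi**2); evaluating from -4 to 4: ∫_{-4}^{4} (3*t**2 - 2*t - 2) cos(7*pi*t/4) dt = (-352/(49*pi**2)) - (416/(49*pi**2)) = -768/(49*pi**2).
Hence a_7 = (1/4)·(-768/(49*pi**2)) = -192/(49*pi**2).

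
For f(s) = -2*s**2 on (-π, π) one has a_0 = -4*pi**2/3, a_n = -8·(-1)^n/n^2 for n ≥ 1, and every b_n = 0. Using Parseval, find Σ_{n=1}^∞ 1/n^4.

pi**4/90

Parseval: a_0^2/2 + Σ a_n^2 = (1/π) ∫_{-π}^{π} f(s)^2 ds = 8*pi**4/5.
Subtract a_0^2/2 = 8*pi**4/9: Σ a_n^2 = 32*pi**4/45.
Since a_n^2 = 64/n^4, Σ 1/n^4 = pi**4/90.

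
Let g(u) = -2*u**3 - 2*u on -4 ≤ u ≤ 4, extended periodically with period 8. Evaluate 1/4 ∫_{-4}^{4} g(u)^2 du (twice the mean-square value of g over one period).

582016/105

1/4 ∫_{-4}^{4} g(u)^2 du = 1/4 · (2328064/105) = 582016/105.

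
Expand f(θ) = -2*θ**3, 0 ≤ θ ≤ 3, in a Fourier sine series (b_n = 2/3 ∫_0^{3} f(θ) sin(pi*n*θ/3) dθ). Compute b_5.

108*(6 - 25*pi**2)/(125*pi**3)

b_5 = 2/3 ∫_0^{3} (-2*θ**3) sin(5*pi*θ/3) dθ.
Integrating by parts three times (tabular method), an antiderivative of (-2*θ**3) sin(5*pi*θ/3) is 6*θ**3*cos(5*pi*θ/3)/(5*pi) - 54*θ**2*sin(5*pi*θ/3)/(25*pi**2) - 324*θ*cos(5*pi*θ/3)/(125*pi**3) + 972*sin(5*pi*θ/3)/(625*pi**4); evaluating from 0 to 3: ∫_{0}^{3} (-2*θ**3) sin(5*pi*θ/3) dθ = (162*(6 - 25*pi**2)/(125*pi**3)) - (0) = 162*(6 - 25*pi**2)/(125*pi**3).
Hence b_5 = (2/3)·(162*(6 - 25*pi**2)/(125*pi**3)) = 108*(6 - 25*pi**2)/(125*pi**3).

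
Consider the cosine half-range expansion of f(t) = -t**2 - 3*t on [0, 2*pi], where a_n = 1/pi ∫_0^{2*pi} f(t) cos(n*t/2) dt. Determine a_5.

8*(3 + 2*pi)/(25*pi)

a_5 = 1/pi ∫_0^{2*pi} (-t**2 - 3*t) cos(5*t/2) dt.
Integrating by parts twice (tabular method), an antiderivative of (-t**2 - 3*t) cos(5*t/2) is -2*t**2*sin(5*t/2)/5 - 6*t*sin(5*t/2)/5 - 8*t*cos(5*t/2)/25 + 16*sin(5*t/2)/125 - 12*cos(5*t/2)/25; evaluating from 0 to 2*pi: ∫_{0}^{2*pi} (-t**2 - 3*t) cos(5*t/2) dt = (12/25 + 16*pi/25) - (-12/25) = 24/25 + 16*pi/25.
Hence a_5 = (1/pi)·(24/25 + 16*pi/25) = 8*(3 + 2*pi)/(25*pi).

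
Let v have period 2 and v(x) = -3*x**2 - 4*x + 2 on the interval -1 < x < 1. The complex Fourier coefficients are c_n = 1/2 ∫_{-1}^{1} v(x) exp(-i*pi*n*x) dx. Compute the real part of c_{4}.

Since v is real-valued, Re(c_{4}) = 1/2 ∫_{-1}^{1} v(x) cos(4*pi*x) dx = a_{4}/2.
Integrating by parts twice (tabular method), an antiderivative of (-3*x**2 - 4*x + 2) cos(4*pi*x) is -3*x**2*sin(4*pi*x)/(4*pi) - x*sin(4*pi*x)/pi - 3*x*cos(4*pi*x)/(8*pi**2) + 3*sin(4*pi*x)/(32*pi**3) + sin(4*pi*x)/(2*pi) - cos(4*pi*x)/(4*pi**2); evaluating from -1 to 1: ∫_{-1}^{1} (-3*x**2 - 4*x + 2) cos(4*pi*x) dx = (-5/(8*pi**2)) - (1/(8*pi**2)) = -3/(4*pi**2).
Hence Re(c_{4}) = (1/2)·(-3/(4*pi**2)) = -3/(8*pi**2).

-3/(8*pi**2)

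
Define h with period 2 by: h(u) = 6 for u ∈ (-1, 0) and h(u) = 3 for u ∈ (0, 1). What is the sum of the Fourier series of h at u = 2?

u = 2 differs from u = 0 by 1 full period(s), and the series is 2-periodic.
At u = 0 the one-sided limits are h(0^-) = 6 and h(0^+) = 3.
By Dirichlet's theorem the series converges to their average, [(6) + (3)]/2 = 9/2.

9/2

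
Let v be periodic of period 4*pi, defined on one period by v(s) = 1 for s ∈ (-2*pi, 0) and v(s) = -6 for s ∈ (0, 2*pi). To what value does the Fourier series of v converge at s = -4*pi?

s = -4*pi differs from s = 0 by -1 full period(s), and the series is 4*pi-periodic.
At s = 0 the one-sided limits are v(0^-) = 1 and v(0^+) = -6.
By Dirichlet's theorem the series converges to their average, [(1) + (-6)]/2 = -5/2.

-5/2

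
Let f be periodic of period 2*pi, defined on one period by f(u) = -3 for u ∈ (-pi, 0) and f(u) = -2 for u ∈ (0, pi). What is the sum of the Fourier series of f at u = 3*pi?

u = 3*pi differs from u = -pi by 2 full period(s), and the series is 2*pi-periodic.
At u = -pi the one-sided limits are f(-pi^-) = -2 and f(-pi^+) = -3.
By Dirichlet's theorem the series converges to their average, [(-2) + (-3)]/2 = -5/2.

-5/2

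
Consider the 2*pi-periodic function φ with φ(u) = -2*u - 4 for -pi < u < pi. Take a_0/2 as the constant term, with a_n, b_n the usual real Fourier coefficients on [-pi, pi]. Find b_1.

-4

b_1 = 1/pi ∫_{-pi}^{pi} φ(u) sin(u) du.
Integrating by parts (boundary term plus one more integral), an antiderivative of (-2*u - 4) sin(u) is 2*u*cos(u) - 2*sin(u) + 4*cos(u); evaluating from -pi to pi: ∫_{-pi}^{pi} (-2*u - 4) sin(u) du = (-2*pi - 4) - (-4 + 2*pi) = -4*pi.
Hence b_1 = (1/pi)·(-4*pi) = -4.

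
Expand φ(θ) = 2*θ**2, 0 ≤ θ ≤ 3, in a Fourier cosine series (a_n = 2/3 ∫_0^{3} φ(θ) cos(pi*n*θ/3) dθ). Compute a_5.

-72/(25*pi**2)

a_5 = 2/3 ∫_0^{3} (2*θ**2) cos(5*pi*θ/3) dθ.
Integrating by parts twice (tabular method), an antiderivative of (2*θ**2) cos(5*pi*θ/3) is 6*θ**2*sin(5*pi*θ/3)/(5*pi) + 36*θ*cos(5*pi*θ/3)/(25*pi**2) - 108*sin(5*pi*θ/3)/(125*pi**3); evaluating from 0 to 3: ∫_{0}^{3} (2*θ**2) cos(5*pi*θ/3) dθ = (-108/(25*pi**2)) - (0) = -108/(25*pi**2).
Hence a_5 = (2/3)·(-108/(25*pi**2)) = -72/(25*pi**2).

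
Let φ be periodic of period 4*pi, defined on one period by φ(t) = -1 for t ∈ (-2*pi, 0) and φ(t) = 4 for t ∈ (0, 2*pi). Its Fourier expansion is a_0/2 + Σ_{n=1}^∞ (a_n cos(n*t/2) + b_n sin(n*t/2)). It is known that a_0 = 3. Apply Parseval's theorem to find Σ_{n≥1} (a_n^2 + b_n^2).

25/2

Parseval: a_0^2/2 + Σ_{n≥1} (a_n^2+b_n^2) = (1/(2*pi)) ∫_{-2*pi}^{2*pi} φ(t)^2 dt = 17.
Subtract a_0^2/2 = 9/2: Σ (a_n^2+b_n^2) = 25/2.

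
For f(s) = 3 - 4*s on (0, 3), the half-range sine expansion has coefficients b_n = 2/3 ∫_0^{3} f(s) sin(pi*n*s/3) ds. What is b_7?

b_7 = 2/3 ∫_0^{3} (3 - 4*s) sin(7*pi*s/3) ds.
Integrating by parts (boundary term plus one more integral), an antiderivative of (3 - 4*s) sin(7*pi*s/3) is 12*s*cos(7*pi*s/3)/(7*pi) - 36*sin(7*pi*s/3)/(49*pi**2) - 9*cos(7*pi*s/3)/(7*pi); evaluating from 0 to 3: ∫_{0}^{3} (3 - 4*s) sin(7*pi*s/3) ds = (-27/(7*pi)) - (-9/(7*pi)) = -18/(7*pi).
Hence b_7 = (2/3)·(-18/(7*pi)) = -12/(7*pi).

-12/(7*pi)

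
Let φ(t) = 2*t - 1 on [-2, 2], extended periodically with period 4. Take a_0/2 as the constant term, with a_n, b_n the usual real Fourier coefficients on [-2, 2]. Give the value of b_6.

b_6 = 1/2 ∫_{-2}^{2} φ(t) sin(3*pi*t) dt.
Integrating by parts (boundary term plus one more integral), an antiderivative of (2*t - 1) sin(3*pi*t) is -2*t*cos(3*pi*t)/(3*pi) + 2*sin(3*pi*t)/(9*pi**2) + cos(3*pi*t)/(3*pi); evaluating from -2 to 2: ∫_{-2}^{2} (2*t - 1) sin(3*pi*t) dt = (-1/pi) - (5/(3*pi)) = -8/(3*pi).
Hence b_6 = (1/2)·(-8/(3*pi)) = -4/(3*pi).

-4/(3*pi)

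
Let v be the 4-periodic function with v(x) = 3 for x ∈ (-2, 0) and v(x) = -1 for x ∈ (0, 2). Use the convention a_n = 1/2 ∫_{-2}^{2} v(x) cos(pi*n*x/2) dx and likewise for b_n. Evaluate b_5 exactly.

-8/(5*pi)

b_5 = 1/2 ∫_{-2}^{2} v(x) sin(5*pi*x/2) dx.
Split the integral at the breakpoints.
Directly, an antiderivative of (3) sin(5*pi*x/2) is -6*cos(5*pi*x/2)/(5*pi); evaluating from -2 to 0: ∫_{-2}^{0} (3) sin(5*pi*x/2) dx = (-6/(5*pi)) - (6/(5*pi)) = -12/(5*pi).
Directly, an antiderivative of (-1) sin(5*pi*x/2) is 2*cos(5*pi*x/2)/(5*pi); evaluating from 0 to 2: ∫_{0}^{2} (-1) sin(5*pi*x/2) dx = (-2/(5*pi)) - (2/(5*pi)) = -4/(5*pi).
Summing the pieces and multiplying by (1/2) gives b_5 = -8/(5*pi).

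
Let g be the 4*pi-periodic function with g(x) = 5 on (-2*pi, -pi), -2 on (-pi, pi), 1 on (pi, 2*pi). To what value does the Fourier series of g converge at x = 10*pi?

x = 10*pi differs from x = 2*pi by 2 full period(s), and the series is 4*pi-periodic.
At x = 2*pi the one-sided limits are g(2*pi^-) = 1 and g(2*pi^+) = 5.
By Dirichlet's theorem the series converges to their average, [(1) + (5)]/2 = 3.

3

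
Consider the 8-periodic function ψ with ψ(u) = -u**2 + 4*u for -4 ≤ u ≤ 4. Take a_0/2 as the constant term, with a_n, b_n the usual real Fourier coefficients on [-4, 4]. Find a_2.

a_2 = 1/4 ∫_{-4}^{4} ψ(u) cos(pi*u/2) du.
Integrating by parts twice (tabular method), an antiderivative of (-u**2 + 4*u) cos(pi*u/2) is -2*u**2*sin(pi*u/2)/pi + 8*u*sin(pi*u/2)/pi - 8*u*cos(pi*u/2)/pi**2 + 16*sin(pi*u/2)/pi**3 + 16*cos(pi*u/2)/pi**2; evaluating from -4 to 4: ∫_{-4}^{4} (-u**2 + 4*u) cos(pi*u/2) du = (-16/pi**2) - (48/pi**2) = -64/pi**2.
Hence a_2 = (1/4)·(-64/pi**2) = -16/pi**2.

-16/pi**2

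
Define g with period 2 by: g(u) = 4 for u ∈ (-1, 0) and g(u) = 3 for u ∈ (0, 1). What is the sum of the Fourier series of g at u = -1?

At u = -1 the one-sided limits are g(-1^-) = 3 and g(-1^+) = 4.
By Dirichlet's theorem the series converges to their average, [(3) + (4)]/2 = 7/2.

7/2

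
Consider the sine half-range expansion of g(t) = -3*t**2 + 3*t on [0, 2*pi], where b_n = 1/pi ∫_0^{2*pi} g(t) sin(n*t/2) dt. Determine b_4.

-3 + 6*pi

b_4 = 1/pi ∫_0^{2*pi} (-3*t**2 + 3*t) sin(2*t) dt.
Integrating by parts twice (tabular method), an antiderivative of (-3*t**2 + 3*t) sin(2*t) is 3*t**2*cos(2*t)/2 - 3*t*sin(2*t)/2 - 3*t*cos(2*t)/2 + 3*sin(2*t)/4 - 3*cos(2*t)/4; evaluating from 0 to 2*pi: ∫_{0}^{2*pi} (-3*t**2 + 3*t) sin(2*t) dt = (-3*pi - 3/4 + 6*pi**2) - (-3/4) = 3*pi*(-1 + 2*pi).
Hence b_4 = (1/pi)·(3*pi*(-1 + 2*pi)) = -3 + 6*pi.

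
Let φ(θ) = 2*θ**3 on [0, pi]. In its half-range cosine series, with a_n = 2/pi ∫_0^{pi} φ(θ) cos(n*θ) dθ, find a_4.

3*pi/4

a_4 = 2/pi ∫_0^{pi} (2*θ**3) cos(4*θ) dθ.
Integrating by parts three times (tabular method), an antiderivative of (2*θ**3) cos(4*θ) is θ**3*sin(4*θ)/2 + 3*θ**2*cos(4*θ)/8 - 3*θ*sin(4*θ)/16 - 3*cos(4*θ)/64; evaluating from 0 to pi: ∫_{0}^{pi} (2*θ**3) cos(4*θ) dθ = (-3/64 + 3*pi**2/8) - (-3/64) = 3*pi**2/8.
Hence a_4 = (2/pi)·(3*pi**2/8) = 3*pi/4.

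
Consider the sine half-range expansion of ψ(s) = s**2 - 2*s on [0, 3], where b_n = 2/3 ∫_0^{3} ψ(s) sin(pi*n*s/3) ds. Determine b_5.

6*(-12 + 25*pi**2)/(125*pi**3)

b_5 = 2/3 ∫_0^{3} (s**2 - 2*s) sin(5*pi*s/3) ds.
Integrating by parts twice (tabular method), an antiderivative of (s**2 - 2*s) sin(5*pi*s/3) is -3*s**2*cos(5*pi*s/3)/(5*pi) + 18*s*sin(5*pi*s/3)/(25*pi**2) + 6*s*cos(5*pi*s/3)/(5*pi) - 18*sin(5*pi*s/3)/(25*pi**2) + 54*cos(5*pi*s/3)/(125*pi**3); evaluating from 0 to 3: ∫_{0}^{3} (s**2 - 2*s) sin(5*pi*s/3) ds = (9*(-6 + 25*pi**2)/(125*pi**3)) - (54/(125*pi**3)) = 9*(-12 + 25*pi**2)/(125*pi**3).
Hence b_5 = (2/3)·(9*(-12 + 25*pi**2)/(125*pi**3)) = 6*(-12 + 25*pi**2)/(125*pi**3).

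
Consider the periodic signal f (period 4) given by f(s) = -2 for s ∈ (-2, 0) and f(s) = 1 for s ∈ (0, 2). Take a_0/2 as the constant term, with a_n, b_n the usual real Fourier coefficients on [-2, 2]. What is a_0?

-1

a_0 = 1/2 ∫_{-2}^{2} f(s) ds = 1/2 · (-2) = -1.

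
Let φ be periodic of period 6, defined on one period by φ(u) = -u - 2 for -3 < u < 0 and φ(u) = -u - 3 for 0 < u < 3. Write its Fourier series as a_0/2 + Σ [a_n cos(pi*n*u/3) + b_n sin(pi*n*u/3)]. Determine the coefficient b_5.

b_5 = 1/3 ∫_{-3}^{3} φ(u) sin(5*pi*u/3) du.
Split the integral at the breakpoints.
Integrating by parts (boundary term plus one more integral), an antiderivative of (-u - 2) sin(5*pi*u/3) is 3*u*cos(5*pi*u/3)/(5*pi) - 9*sin(5*pi*u/3)/(25*pi**2) + 6*cos(5*pi*u/3)/(5*pi); evaluating from -3 to 0: ∫_{-3}^{0} (-u - 2) sin(5*pi*u/3) du = (6/(5*pi)) - (3/(5*pi)) = 3/(5*pi).
Integrating by parts (boundary term plus one more integral), an antiderivative of (-u - 3) sin(5*pi*u/3) is 3*u*cos(5*pi*u/3)/(5*pi) - 9*sin(5*pi*u/3)/(25*pi**2) + 9*cos(5*pi*u/3)/(5*pi); evaluating from 0 to 3: ∫_{0}^{3} (-u - 3) sin(5*pi*u/3) du = (-18/(5*pi)) - (9/(5*pi)) = -27/(5*pi).
Summing the pieces and multiplying by (1/3) gives b_5 = -8/(5*pi).

-8/(5*pi)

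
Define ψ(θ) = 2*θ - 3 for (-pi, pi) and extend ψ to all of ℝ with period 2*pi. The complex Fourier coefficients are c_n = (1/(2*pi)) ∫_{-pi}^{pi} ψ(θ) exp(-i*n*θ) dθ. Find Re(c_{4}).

Since ψ is real-valued, Re(c_{4}) = (1/(2*pi)) ∫_{-pi}^{pi} ψ(θ) cos(4*θ) dθ = a_{4}/2.
Integrating by parts (boundary term plus one more integral), an antiderivative of (2*θ - 3) cos(4*θ) is θ*sin(4*θ)/2 - 3*sin(4*θ)/4 + cos(4*θ)/8; evaluating from -pi to pi: ∫_{-pi}^{pi} (2*θ - 3) cos(4*θ) dθ = (1/8) - (1/8) = 0.
Hence Re(c_{4}) = (1/(2*pi))·(0) = 0.

0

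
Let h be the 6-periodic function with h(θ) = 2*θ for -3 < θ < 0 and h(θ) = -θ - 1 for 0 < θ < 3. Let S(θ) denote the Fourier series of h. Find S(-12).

θ = -12 differs from θ = 0 by -2 full period(s), and the series is 6-periodic.
At θ = 0 the one-sided limits are h(0^-) = 0 and h(0^+) = -1.
By Dirichlet's theorem the series converges to their average, [(0) + (-1)]/2 = -1/2.

-1/2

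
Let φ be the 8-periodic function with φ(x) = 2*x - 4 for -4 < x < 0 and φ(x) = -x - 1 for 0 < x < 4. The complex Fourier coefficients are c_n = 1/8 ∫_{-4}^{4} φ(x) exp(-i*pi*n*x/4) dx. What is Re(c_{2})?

0

Since φ is real-valued, Re(c_{2}) = 1/8 ∫_{-4}^{4} φ(x) cos(pi*x/2) dx = a_{2}/2.
Split the integral at the breakpoints.
Integrating by parts (boundary term plus one more integral), an antiderivative of (2*x - 4) cos(pi*x/2) is 4*x*sin(pi*x/2)/pi - 8*sin(pi*x/2)/pi + 8*cos(pi*x/2)/pi**2; evaluating from -4 to 0: ∫_{-4}^{0} (2*x - 4) cos(pi*x/2) dx = (8/pi**2) - (8/pi**2) = 0.
Integrating by parts (boundary term plus one more integral), an antiderivative of (-x - 1) cos(pi*x/2) is -2*x*sin(pi*x/2)/pi - 2*sin(pi*x/2)/pi - 4*cos(pi*x/2)/pi**2; evaluating from 0 to 4: ∫_{0}^{4} (-x - 1) cos(pi*x/2) dx = (-4/pi**2) - (-4/pi**2) = 0.
So ∫_{-4}^{4} φ(x) cos(pi*x/2) dx = 0.
Hence Re(c_{2}) = (1/8)·(0) = 0.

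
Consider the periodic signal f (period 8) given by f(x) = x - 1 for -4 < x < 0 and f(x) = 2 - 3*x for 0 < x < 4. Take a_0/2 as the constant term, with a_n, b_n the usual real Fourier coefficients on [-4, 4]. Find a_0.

a_0 = 1/4 ∫_{-4}^{4} f(x) dx = 1/4 · (-28) = -7.

-7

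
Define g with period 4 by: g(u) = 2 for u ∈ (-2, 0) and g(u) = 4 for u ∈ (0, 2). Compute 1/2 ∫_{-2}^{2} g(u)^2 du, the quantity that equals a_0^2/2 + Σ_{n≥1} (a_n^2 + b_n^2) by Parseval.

1/2 ∫_{-2}^{2} g(u)^2 du = 1/2 · (40) = 20.

20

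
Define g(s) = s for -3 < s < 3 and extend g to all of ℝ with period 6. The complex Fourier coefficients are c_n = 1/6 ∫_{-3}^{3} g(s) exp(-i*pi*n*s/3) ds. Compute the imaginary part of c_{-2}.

Since g is real-valued, Im(c_{-2}) = -1/6 ∫_{-3}^{3} g(s) sin(-2*pi*s/3) ds = b_{2}/2.
g is odd and sin(-2*pi*s/3) is odd, so the integrand is even: ∫_{-3}^{3} g(s) sin(-2*pi*s/3) ds = 2∫_0^{3} g(s) sin(-2*pi*s/3) ds.
Integrating by parts (boundary term plus one more integral), an antiderivative of (s) sin(-2*pi*s/3) is 3*s*cos(2*pi*s/3)/(2*pi) - 9*sin(2*pi*s/3)/(4*pi**2); evaluating from 0 to 3: ∫_{0}^{3} (s) sin(-2*pi*s/3) ds = (9/(2*pi)) - (0) = 9/(2*pi).
So ∫_{-3}^{3} g(s) sin(-2*pi*s/3) ds = 9/pi.
Hence Im(c_{-2}) = (-1/6)·(9/pi) = -3/(2*pi).

-3/(2*pi)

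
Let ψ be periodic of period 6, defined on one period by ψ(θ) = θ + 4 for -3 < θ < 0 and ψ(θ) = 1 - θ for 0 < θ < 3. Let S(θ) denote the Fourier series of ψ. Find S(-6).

5/2

θ = -6 differs from θ = 0 by -1 full period(s), and the series is 6-periodic.
At θ = 0 the one-sided limits are ψ(0^-) = 4 and ψ(0^+) = 1.
By Dirichlet's theorem the series converges to their average, [(4) + (1)]/2 = 5/2.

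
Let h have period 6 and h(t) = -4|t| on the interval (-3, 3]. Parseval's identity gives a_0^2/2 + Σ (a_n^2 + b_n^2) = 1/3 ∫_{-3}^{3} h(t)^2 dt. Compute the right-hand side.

1/3 ∫_{-3}^{3} h(t)^2 dt = 1/3 · (288) = 96.

96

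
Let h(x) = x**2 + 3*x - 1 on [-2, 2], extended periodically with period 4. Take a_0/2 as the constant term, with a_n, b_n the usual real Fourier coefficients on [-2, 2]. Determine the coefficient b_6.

b_6 = 1/2 ∫_{-2}^{2} h(x) sin(3*pi*x) dx.
Integrating by parts twice (tabular method), an antiderivative of (x**2 + 3*x - 1) sin(3*pi*x) is -x**2*cos(3*pi*x)/(3*pi) + 2*x*sin(3*pi*x)/(9*pi**2) - x*cos(3*pi*x)/pi + sin(3*pi*x)/(3*pi**2) + 2*cos(3*pi*x)/(27*pi**3) + cos(3*pi*x)/(3*pi); evaluating from -2 to 2: ∫_{-2}^{2} (x**2 + 3*x - 1) sin(3*pi*x) dx = (-3/pi + 2/(27*pi**3)) - ((2/27 + pi**2)/pi**3) = -4/pi.
Hence b_6 = (1/2)·(-4/pi) = -2/pi.

-2/pi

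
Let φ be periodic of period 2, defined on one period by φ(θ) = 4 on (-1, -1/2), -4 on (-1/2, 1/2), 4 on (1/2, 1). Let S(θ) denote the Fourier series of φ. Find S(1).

φ is continuous at θ = 1 with value 4, so the series converges to 4 there.

4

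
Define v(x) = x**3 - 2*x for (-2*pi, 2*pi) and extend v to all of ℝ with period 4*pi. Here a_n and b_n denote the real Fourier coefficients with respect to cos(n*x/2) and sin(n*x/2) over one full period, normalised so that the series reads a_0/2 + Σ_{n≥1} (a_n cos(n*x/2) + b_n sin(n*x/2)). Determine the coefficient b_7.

b_7 = (1/(2*pi)) ∫_{-2*pi}^{2*pi} v(x) sin(7*x/2) dx.
v is odd and sin(7*x/2) is odd, so the integrand is even and b_7 = 1/pi ∫_0^{2*pi} v(x) sin(7*x/2) dx.
Integrating by parts three times (tabular method), an antiderivative of (x**3 - 2*x) sin(7*x/2) is -2*x**3*cos(7*x/2)/7 + 12*x**2*sin(7*x/2)/49 + 244*x*cos(7*x/2)/343 - 488*sin(7*x/2)/2401; evaluating from 0 to 2*pi: ∫_{0}^{2*pi} (x**3 - 2*x) sin(7*x/2) dx = (8*pi*(-61 + 98*pi**2)/343) - (0) = 8*pi*(-61 + 98*pi**2)/343.
Hence b_7 = (1/pi)·(8*pi*(-61 + 98*pi**2)/343) = -488/343 + 16*pi**2/7.

-488/343 + 16*pi**2/7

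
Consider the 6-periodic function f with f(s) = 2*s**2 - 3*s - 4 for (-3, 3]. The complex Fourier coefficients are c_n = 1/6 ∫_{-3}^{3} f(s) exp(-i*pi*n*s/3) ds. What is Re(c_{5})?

-36/(25*pi**2)

Since f is real-valued, Re(c_{5}) = 1/6 ∫_{-3}^{3} f(s) cos(5*pi*s/3) ds = a_{5}/2.
Integrating by parts twice (tabular method), an antiderivative of (2*s**2 - 3*s - 4) cos(5*pi*s/3) is 6*s**2*sin(5*pi*s/3)/(5*pi) - 9*s*sin(5*pi*s/3)/(5*pi) + 36*s*cos(5*pi*s/3)/(25*pi**2) - 12*sin(5*pi*s/3)/(5*pi) - 108*sin(5*pi*s/3)/(125*pi**3) - 27*cos(5*pi*s/3)/(25*pi**2); evaluating from -3 to 3: ∫_{-3}^{3} (2*s**2 - 3*s - 4) cos(5*pi*s/3) ds = (-81/(25*pi**2)) - (27/(5*pi**2)) = -216/(25*pi**2).
Hence Re(c_{5}) = (1/6)·(-216/(25*pi**2)) = -36/(25*pi**2).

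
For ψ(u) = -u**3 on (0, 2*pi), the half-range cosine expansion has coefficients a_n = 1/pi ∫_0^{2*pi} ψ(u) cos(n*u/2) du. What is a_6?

-4*pi/3

a_6 = 1/pi ∫_0^{2*pi} (-u**3) cos(3*u) du.
Integrating by parts three times (tabular method), an antiderivative of (-u**3) cos(3*u) is -u**3*sin(3*u)/3 - u**2*cos(3*u)/3 + 2*u*sin(3*u)/9 + 2*cos(3*u)/27; evaluating from 0 to 2*pi: ∫_{0}^{2*pi} (-u**3) cos(3*u) du = (2/27 - 4*pi**2/3) - (2/27) = -4*pi**2/3.
Hence a_6 = (1/pi)·(-4*pi**2/3) = -4*pi/3.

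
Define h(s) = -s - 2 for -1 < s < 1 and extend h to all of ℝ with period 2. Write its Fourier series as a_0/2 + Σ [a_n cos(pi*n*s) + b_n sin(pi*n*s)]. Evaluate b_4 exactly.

b_4 = ∫_{-1}^{1} h(s) sin(4*pi*s) ds.
Integrating by parts (boundary term plus one more integral), an antiderivative of (-s - 2) sin(4*pi*s) is s*cos(4*pi*s)/(4*pi) - sin(4*pi*s)/(16*pi**2) + cos(4*pi*s)/(2*pi); evaluating from -1 to 1: ∫_{-1}^{1} (-s - 2) sin(4*pi*s) ds = (3/(4*pi)) - (1/(4*pi)) = 1/(2*pi).
Hence b_4 = 1/(2*pi).

1/(2*pi)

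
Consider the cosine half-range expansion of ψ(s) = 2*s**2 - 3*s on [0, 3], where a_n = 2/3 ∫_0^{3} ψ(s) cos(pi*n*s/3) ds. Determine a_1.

-36/pi**2

a_1 = 2/3 ∫_0^{3} (2*s**2 - 3*s) cos(pi*s/3) ds.
Integrating by parts twice (tabular method), an antiderivative of (2*s**2 - 3*s) cos(pi*s/3) is 6*s**2*sin(pi*s/3)/pi - 9*s*sin(pi*s/3)/pi + 36*s*cos(pi*s/3)/pi**2 - 108*sin(pi*s/3)/pi**3 - 27*cos(pi*s/3)/pi**2; evaluating from 0 to 3: ∫_{0}^{3} (2*s**2 - 3*s) cos(pi*s/3) ds = (-81/pi**2) - (-27/pi**2) = -54/pi**2.
Hence a_1 = (2/3)·(-54/pi**2) = -36/pi**2.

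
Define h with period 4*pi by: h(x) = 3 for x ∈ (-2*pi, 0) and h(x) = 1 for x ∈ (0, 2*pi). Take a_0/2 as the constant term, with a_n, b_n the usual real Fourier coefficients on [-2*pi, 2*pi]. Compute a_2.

0

a_2 = (1/(2*pi)) ∫_{-2*pi}^{2*pi} h(x) cos(x) dx.
Split the integral at the breakpoints.
Directly, an antiderivative of (3) cos(x) is 3*sin(x); evaluating from -2*pi to 0: ∫_{-2*pi}^{0} (3) cos(x) dx = (0) - (0) = 0.
Directly, an antiderivative of (1) cos(x) is sin(x); evaluating from 0 to 2*pi: ∫_{0}^{2*pi} (1) cos(x) dx = (0) - (0) = 0.
Summing the pieces and multiplying by (1/(2*pi)) gives a_2 = 0.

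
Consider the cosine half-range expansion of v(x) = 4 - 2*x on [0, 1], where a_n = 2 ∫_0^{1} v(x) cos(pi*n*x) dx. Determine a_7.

a_7 = 2 ∫_0^{1} (4 - 2*x) cos(7*pi*x) dx.
Integrating by parts (boundary term plus one more integral), an antiderivative of (4 - 2*x) cos(7*pi*x) is -2*x*sin(7*pi*x)/(7*pi) + 4*sin(7*pi*x)/(7*pi) - 2*cos(7*pi*x)/(49*pi**2); evaluating from 0 to 1: ∫_{0}^{1} (4 - 2*x) cos(7*pi*x) dx = (2/(49*pi**2)) - (-2/(49*pi**2)) = 4/(49*pi**2).
Hence a_7 = 2·(4/(49*pi**2)) = 8/(49*pi**2).

8/(49*pi**2)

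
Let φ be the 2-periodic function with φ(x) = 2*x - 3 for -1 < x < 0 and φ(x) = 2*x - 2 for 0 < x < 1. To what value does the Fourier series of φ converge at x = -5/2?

x = -5/2 differs from x = -1/2 by -1 full period(s), and the series is 2-periodic.
φ is continuous at x = -1/2 with value -4, so the series converges to -4 there.

-4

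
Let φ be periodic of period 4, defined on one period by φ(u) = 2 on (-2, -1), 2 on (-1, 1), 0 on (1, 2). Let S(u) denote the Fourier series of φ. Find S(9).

1

u = 9 differs from u = 1 by 2 full period(s), and the series is 4-periodic.
At u = 1 the one-sided limits are φ(1^-) = 2 and φ(1^+) = 0.
By Dirichlet's theorem the series converges to their average, [(2) + (0)]/2 = 1.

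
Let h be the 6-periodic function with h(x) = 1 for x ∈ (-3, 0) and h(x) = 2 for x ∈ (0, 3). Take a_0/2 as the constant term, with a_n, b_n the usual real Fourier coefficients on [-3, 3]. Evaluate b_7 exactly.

b_7 = 1/3 ∫_{-3}^{3} h(x) sin(7*pi*x/3) dx.
Split the integral at the breakpoints.
Directly, an antiderivative of (1) sin(7*pi*x/3) is -3*cos(7*pi*x/3)/(7*pi); evaluating from -3 to 0: ∫_{-3}^{0} (1) sin(7*pi*x/3) dx = (-3/(7*pi)) - (3/(7*pi)) = -6/(7*pi).
Directly, an antiderivative of (2) sin(7*pi*x/3) is -6*cos(7*pi*x/3)/(7*pi); evaluating from 0 to 3: ∫_{0}^{3} (2) sin(7*pi*x/3) dx = (6/(7*pi)) - (-6/(7*pi)) = 12/(7*pi).
Summing the pieces and multiplying by (1/3) gives b_7 = 2/(7*pi).

2/(7*pi)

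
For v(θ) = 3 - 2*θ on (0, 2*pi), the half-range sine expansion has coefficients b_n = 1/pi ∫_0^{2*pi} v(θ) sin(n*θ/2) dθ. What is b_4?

2

b_4 = 1/pi ∫_0^{2*pi} (3 - 2*θ) sin(2*θ) dθ.
Integrating by parts (boundary term plus one more integral), an antiderivative of (3 - 2*θ) sin(2*θ) is θ*cos(2*θ) - sin(2*θ)/2 - 3*cos(2*θ)/2; evaluating from 0 to 2*pi: ∫_{0}^{2*pi} (3 - 2*θ) sin(2*θ) dθ = (-3/2 + 2*pi) - (-3/2) = 2*pi.
Hence b_4 = (1/pi)·(2*pi) = 2.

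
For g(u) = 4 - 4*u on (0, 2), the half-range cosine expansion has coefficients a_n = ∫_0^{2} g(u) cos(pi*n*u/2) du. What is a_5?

a_5 = ∫_0^{2} (4 - 4*u) cos(5*pi*u/2) du.
Integrating by parts (boundary term plus one more integral), an antiderivative of (4 - 4*u) cos(5*pi*u/2) is -8*u*sin(5*pi*u/2)/(5*pi) + 8*sin(5*pi*u/2)/(5*pi) - 16*cos(5*pi*u/2)/(25*pi**2); evaluating from 0 to 2: ∫_{0}^{2} (4 - 4*u) cos(5*pi*u/2) du = (16/(25*pi**2)) - (-16/(25*pi**2)) = 32/(25*pi**2).
Hence a_5 = 32/(25*pi**2).

32/(25*pi**2)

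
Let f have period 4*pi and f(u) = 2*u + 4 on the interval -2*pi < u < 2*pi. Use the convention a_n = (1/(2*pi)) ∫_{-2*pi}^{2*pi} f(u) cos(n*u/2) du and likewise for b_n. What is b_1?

b_1 = (1/(2*pi)) ∫_{-2*pi}^{2*pi} f(u) sin(u/2) du.
Integrating by parts (boundary term plus one more integral), an antiderivative of (2*u + 4) sin(u/2) is -4*u*cos(u/2) + 8*sin(u/2) - 8*cos(u/2); evaluating from -2*pi to 2*pi: ∫_{-2*pi}^{2*pi} (2*u + 4) sin(u/2) du = (8 + 8*pi) - (8 - 8*pi) = 16*pi.
Hence b_1 = (1/(2*pi))·(16*pi) = 8.

8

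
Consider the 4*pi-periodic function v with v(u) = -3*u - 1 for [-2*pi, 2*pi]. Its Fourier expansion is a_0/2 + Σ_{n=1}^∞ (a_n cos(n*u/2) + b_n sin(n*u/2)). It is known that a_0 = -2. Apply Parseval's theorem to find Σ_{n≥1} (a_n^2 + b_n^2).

24*pi**2

Parseval: a_0^2/2 + Σ_{n≥1} (a_n^2+b_n^2) = (1/(2*pi)) ∫_{-2*pi}^{2*pi} v(u)^2 du = 2 + 24*pi**2.
Subtract a_0^2/2 = 2: Σ (a_n^2+b_n^2) = 24*pi**2.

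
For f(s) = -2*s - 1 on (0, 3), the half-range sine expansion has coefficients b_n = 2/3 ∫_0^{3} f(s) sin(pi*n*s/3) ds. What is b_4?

3/pi

b_4 = 2/3 ∫_0^{3} (-2*s - 1) sin(4*pi*s/3) ds.
Integrating by parts (boundary term plus one more integral), an antiderivative of (-2*s - 1) sin(4*pi*s/3) is 3*s*cos(4*pi*s/3)/(2*pi) - 9*sin(4*pi*s/3)/(8*pi**2) + 3*cos(4*pi*s/3)/(4*pi); evaluating from 0 to 3: ∫_{0}^{3} (-2*s - 1) sin(4*pi*s/3) ds = (21/(4*pi)) - (3/(4*pi)) = 9/(2*pi).
Hence b_4 = (2/3)·(9/(2*pi)) = 3/pi.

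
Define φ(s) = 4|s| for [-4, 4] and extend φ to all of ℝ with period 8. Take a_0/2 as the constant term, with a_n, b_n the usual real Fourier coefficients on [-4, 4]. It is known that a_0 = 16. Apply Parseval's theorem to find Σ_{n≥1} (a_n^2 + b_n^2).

Parseval: a_0^2/2 + Σ_{n≥1} (a_n^2+b_n^2) = 1/4 ∫_{-4}^{4} φ(s)^2 ds = 512/3.
Subtract a_0^2/2 = 128: Σ (a_n^2+b_n^2) = 128/3.

128/3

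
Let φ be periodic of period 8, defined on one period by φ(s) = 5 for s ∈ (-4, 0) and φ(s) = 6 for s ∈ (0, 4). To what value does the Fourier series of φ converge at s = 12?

11/2

s = 12 differs from s = 4 by 1 full period(s), and the series is 8-periodic.
At s = 4 the one-sided limits are φ(4^-) = 6 and φ(4^+) = 5.
By Dirichlet's theorem the series converges to their average, [(6) + (5)]/2 = 11/2.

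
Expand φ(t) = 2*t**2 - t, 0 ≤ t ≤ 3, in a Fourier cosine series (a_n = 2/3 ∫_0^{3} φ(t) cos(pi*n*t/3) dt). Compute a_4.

a_4 = 2/3 ∫_0^{3} (2*t**2 - t) cos(4*pi*t/3) dt.
Integrating by parts twice (tabular method), an antiderivative of (2*t**2 - t) cos(4*pi*t/3) is 3*t**2*sin(4*pi*t/3)/(2*pi) - 3*t*sin(4*pi*t/3)/(4*pi) + 9*t*cos(4*pi*t/3)/(4*pi**2) - 27*sin(4*pi*t/3)/(16*pi**3) - 9*cos(4*pi*t/3)/(16*pi**2); evaluating from 0 to 3: ∫_{0}^{3} (2*t**2 - t) cos(4*pi*t/3) dt = (99/(16*pi**2)) - (-9/(16*pi**2)) = 27/(4*pi**2).
Hence a_4 = (2/3)·(27/(4*pi**2)) = 9/(2*pi**2).

9/(2*pi**2)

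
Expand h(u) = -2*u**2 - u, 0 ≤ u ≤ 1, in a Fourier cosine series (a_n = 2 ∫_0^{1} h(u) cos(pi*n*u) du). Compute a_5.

a_5 = 2 ∫_0^{1} (-2*u**2 - u) cos(5*pi*u) du.
Integrating by parts twice (tabular method), an antiderivative of (-2*u**2 - u) cos(5*pi*u) is -2*u**2*sin(5*pi*u)/(5*pi) - u*sin(5*pi*u)/(5*pi) - 4*u*cos(5*pi*u)/(25*pi**2) + 4*sin(5*pi*u)/(125*pi**3) - cos(5*pi*u)/(25*pi**2); evaluating from 0 to 1: ∫_{0}^{1} (-2*u**2 - u) cos(5*pi*u) du = (1/(5*pi**2)) - (-1/(25*pi**2)) = 6/(25*pi**2).
Hence a_5 = 2·(6/(25*pi**2)) = 12/(25*pi**2).

12/(25*pi**2)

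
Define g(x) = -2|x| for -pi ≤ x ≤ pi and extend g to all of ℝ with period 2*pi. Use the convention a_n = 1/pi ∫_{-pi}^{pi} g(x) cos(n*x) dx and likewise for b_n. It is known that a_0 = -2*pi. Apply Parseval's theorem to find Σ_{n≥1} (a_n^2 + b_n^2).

2*pi**2/3

Parseval: a_0^2/2 + Σ_{n≥1} (a_n^2+b_n^2) = 1/pi ∫_{-pi}^{pi} g(x)^2 dx = 8*pi**2/3.
Subtract a_0^2/2 = 2*pi**2: Σ (a_n^2+b_n^2) = 2*pi**2/3.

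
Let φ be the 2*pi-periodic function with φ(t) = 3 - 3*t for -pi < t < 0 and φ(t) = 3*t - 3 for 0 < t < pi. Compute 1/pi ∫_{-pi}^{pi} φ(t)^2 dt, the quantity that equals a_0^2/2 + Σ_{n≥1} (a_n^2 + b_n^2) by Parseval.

1/pi ∫_{-pi}^{pi} φ(t)^2 dt = 1/pi · (6*pi*(3 + pi**2)) = 18 + 6*pi**2.

18 + 6*pi**2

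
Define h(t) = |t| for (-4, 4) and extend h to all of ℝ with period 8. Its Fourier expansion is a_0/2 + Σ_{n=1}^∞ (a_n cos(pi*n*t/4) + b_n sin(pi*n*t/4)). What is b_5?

b_5 = 1/4 ∫_{-4}^{4} h(t) sin(5*pi*t/4) dt.
h is even and sin(5*pi*t/4) is odd, so the integrand is odd over a symmetric interval and the integral vanishes.

0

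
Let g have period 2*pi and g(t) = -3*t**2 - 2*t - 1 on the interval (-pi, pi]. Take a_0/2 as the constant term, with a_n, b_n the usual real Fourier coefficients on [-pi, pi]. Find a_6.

-1/3

a_6 = 1/pi ∫_{-pi}^{pi} g(t) cos(6*t) dt.
Integrating by parts twice (tabular method), an antiderivative of (-3*t**2 - 2*t - 1) cos(6*t) is -t**2*sin(6*t)/2 - t*sin(6*t)/3 - t*cos(6*t)/6 - 5*sin(6*t)/36 - cos(6*t)/18; evaluating from -pi to pi: ∫_{-pi}^{pi} (-3*t**2 - 2*t - 1) cos(6*t) dt = (-pi/6 - 1/18) - (-1/18 + pi/6) = -pi/3.
Hence a_6 = (1/pi)·(-pi/3) = -1/3.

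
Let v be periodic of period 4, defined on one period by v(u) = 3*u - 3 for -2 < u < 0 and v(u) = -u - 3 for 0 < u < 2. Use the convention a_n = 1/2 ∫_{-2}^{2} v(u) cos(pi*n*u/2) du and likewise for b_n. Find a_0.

a_0 = 1/2 ∫_{-2}^{2} v(u) du = 1/2 · (-20) = -10.

-10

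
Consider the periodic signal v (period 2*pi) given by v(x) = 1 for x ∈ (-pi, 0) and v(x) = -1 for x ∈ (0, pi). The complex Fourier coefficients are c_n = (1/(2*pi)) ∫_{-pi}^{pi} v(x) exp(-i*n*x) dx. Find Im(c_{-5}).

Since v is real-valued, Im(c_{-5}) = -(1/(2*pi)) ∫_{-pi}^{pi} v(x) sin(-5*x) dx = b_{5}/2.
v is odd and sin(-5*x) is odd, so the integrand is even: ∫_{-pi}^{pi} v(x) sin(-5*x) dx = 2∫_0^{pi} v(x) sin(-5*x) dx.
Directly, an antiderivative of (-1) sin(-5*x) is -cos(5*x)/5; evaluating from 0 to pi: ∫_{0}^{pi} (-1) sin(-5*x) dx = (1/5) - (-1/5) = 2/5.
So ∫_{-pi}^{pi} v(x) sin(-5*x) dx = 4/5.
Hence Im(c_{-5}) = (-1/(2*pi))·(4/5) = -2/(5*pi).

-2/(5*pi)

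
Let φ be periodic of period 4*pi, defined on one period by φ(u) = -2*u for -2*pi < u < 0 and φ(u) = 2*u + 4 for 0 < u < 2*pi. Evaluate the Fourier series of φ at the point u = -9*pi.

2*pi

u = -9*pi differs from u = -pi by -2 full period(s), and the series is 4*pi-periodic.
φ is continuous at u = -pi with value 2*pi, so the series converges to 2*pi there.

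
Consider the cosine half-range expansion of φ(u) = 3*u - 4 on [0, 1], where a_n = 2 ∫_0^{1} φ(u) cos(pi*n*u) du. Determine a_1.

-12/pi**2

a_1 = 2 ∫_0^{1} (3*u - 4) cos(pi*u) du.
Integrating by parts (boundary term plus one more integral), an antiderivative of (3*u - 4) cos(pi*u) is 3*u*sin(pi*u)/pi - 4*sin(pi*u)/pi + 3*cos(pi*u)/pi**2; evaluating from 0 to 1: ∫_{0}^{1} (3*u - 4) cos(pi*u) du = (-3/pi**2) - (3/pi**2) = -6/pi**2.
Hence a_1 = 2·(-6/pi**2) = -12/pi**2.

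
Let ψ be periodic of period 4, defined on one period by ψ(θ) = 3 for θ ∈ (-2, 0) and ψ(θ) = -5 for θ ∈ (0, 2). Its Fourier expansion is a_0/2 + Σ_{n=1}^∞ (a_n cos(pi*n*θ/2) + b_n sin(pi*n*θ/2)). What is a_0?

-2

a_0 = 1/2 ∫_{-2}^{2} ψ(θ) dθ = 1/2 · (-4) = -2.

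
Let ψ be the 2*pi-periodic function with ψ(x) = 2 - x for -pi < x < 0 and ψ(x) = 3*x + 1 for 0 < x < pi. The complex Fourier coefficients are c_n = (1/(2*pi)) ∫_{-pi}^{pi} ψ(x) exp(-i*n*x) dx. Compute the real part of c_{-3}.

-4/(9*pi)

Since ψ is real-valued, Re(c_{-3}) = (1/(2*pi)) ∫_{-pi}^{pi} ψ(x) cos(-3*x) dx = a_{3}/2.
Split the integral at the breakpoints.
Integrating by parts (boundary term plus one more integral), an antiderivative of (2 - x) cos(-3*x) is -x*sin(3*x)/3 + 2*sin(3*x)/3 - cos(3*x)/9; evaluating from -pi to 0: ∫_{-pi}^{0} (2 - x) cos(-3*x) dx = (-1/9) - (1/9) = -2/9.
Integrating by parts (boundary term plus one more integral), an antiderivative of (3*x + 1) cos(-3*x) is x*sin(3*x) + sin(3*x)/3 + cos(3*x)/3; evaluating from 0 to pi: ∫_{0}^{pi} (3*x + 1) cos(-3*x) dx = (-1/3) - (1/3) = -2/3.
So ∫_{-pi}^{pi} ψ(x) cos(-3*x) dx = -8/9.
Hence Re(c_{-3}) = (1/(2*pi))·(-8/9) = -4/(9*pi).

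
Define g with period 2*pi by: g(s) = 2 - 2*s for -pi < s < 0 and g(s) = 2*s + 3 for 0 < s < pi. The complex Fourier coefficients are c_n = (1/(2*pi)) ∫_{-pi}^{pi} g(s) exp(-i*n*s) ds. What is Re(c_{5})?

Since g is real-valued, Re(c_{5}) = (1/(2*pi)) ∫_{-pi}^{pi} g(s) cos(5*s) ds = a_{5}/2.
Split the integral at the breakpoints.
Integrating by parts (boundary term plus one more integral), an antiderivative of (2 - 2*s) cos(5*s) is -2*s*sin(5*s)/5 + 2*sin(5*s)/5 - 2*cos(5*s)/25; evaluating from -pi to 0: ∫_{-pi}^{0} (2 - 2*s) cos(5*s) ds = (-2/25) - (2/25) = -4/25.
Integrating by parts (boundary term plus one more integral), an antiderivative of (2*s + 3) cos(5*s) is 2*s*sin(5*s)/5 + 3*sin(5*s)/5 + 2*cos(5*s)/25; evaluating from 0 to pi: ∫_{0}^{pi} (2*s + 3) cos(5*s) ds = (-2/25) - (2/25) = -4/25.
So ∫_{-pi}^{pi} g(s) cos(5*s) ds = -8/25.
Hence Re(c_{5}) = (1/(2*pi))·(-8/25) = -4/(25*pi).

-4/(25*pi)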